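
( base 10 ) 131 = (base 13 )A1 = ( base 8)203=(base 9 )155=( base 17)7c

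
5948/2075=2+ 1798/2075 = 2.87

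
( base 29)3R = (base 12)96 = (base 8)162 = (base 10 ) 114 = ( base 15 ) 79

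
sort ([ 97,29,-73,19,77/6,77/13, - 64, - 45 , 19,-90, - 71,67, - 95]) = [ - 95,-90,-73,-71, - 64, - 45, 77/13,77/6,19,19, 29,67,97]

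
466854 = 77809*6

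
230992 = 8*28874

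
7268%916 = 856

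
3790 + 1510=5300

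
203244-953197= - 749953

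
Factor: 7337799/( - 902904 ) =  - 2445933/300968 = - 2^( - 3 )*3^1*7^3*17^(-1 ) * 2213^( - 1)*2377^1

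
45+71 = 116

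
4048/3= 1349 +1/3=   1349.33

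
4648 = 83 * 56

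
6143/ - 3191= - 6143/3191 = - 1.93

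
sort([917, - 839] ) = [ - 839,917] 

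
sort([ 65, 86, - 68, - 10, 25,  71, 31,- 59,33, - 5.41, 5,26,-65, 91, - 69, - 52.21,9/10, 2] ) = [  -  69, - 68, - 65,-59,-52.21, - 10, - 5.41,9/10,2,5, 25,26,31, 33,  65,71,86, 91]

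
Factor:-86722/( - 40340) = 2^ ( -1)*5^(- 1)*131^1 * 331^1 * 2017^(-1) = 43361/20170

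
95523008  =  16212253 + 79310755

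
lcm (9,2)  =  18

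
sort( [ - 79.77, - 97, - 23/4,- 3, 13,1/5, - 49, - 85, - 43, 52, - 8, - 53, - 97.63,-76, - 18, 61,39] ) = [ - 97.63 , - 97, - 85, - 79.77, - 76, - 53, - 49, - 43 , - 18, - 8, - 23/4,-3, 1/5,13,39,  52, 61] 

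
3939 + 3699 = 7638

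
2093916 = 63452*33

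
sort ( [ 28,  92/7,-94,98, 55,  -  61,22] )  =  [ -94,-61, 92/7,22,28, 55,  98] 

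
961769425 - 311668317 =650101108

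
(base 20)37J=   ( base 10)1359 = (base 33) 186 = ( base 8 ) 2517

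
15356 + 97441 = 112797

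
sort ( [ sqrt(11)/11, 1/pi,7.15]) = [sqrt(11 )/11, 1/pi , 7.15 ]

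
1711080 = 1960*873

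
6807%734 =201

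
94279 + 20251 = 114530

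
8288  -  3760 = 4528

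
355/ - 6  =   - 355/6 = - 59.17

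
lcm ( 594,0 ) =0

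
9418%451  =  398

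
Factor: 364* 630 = 229320 = 2^3* 3^2 * 5^1 * 7^2*13^1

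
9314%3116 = 3082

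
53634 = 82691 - 29057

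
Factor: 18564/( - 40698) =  - 26/57 = - 2^1*3^( - 1)*13^1 * 19^ ( - 1)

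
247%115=17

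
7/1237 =7/1237  =  0.01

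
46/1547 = 46/1547  =  0.03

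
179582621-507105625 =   -  327523004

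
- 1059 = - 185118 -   -  184059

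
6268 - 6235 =33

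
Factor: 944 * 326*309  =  2^5*3^1*59^1*103^1*163^1=95092896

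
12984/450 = 2164/75  =  28.85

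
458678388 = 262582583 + 196095805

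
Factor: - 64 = - 2^6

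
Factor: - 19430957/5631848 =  - 2^( - 3 )* 7^1*13^1*29^1*37^1*199^1 * 703981^( - 1) 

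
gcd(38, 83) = 1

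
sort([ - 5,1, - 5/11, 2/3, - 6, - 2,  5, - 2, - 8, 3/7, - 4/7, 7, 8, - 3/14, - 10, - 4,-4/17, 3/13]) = [-10 , - 8, - 6, - 5, - 4, - 2, - 2, - 4/7, - 5/11, - 4/17, - 3/14,  3/13,3/7,2/3,1,5,7,8 ]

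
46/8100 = 23/4050 = 0.01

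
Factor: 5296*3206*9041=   153506922016  =  2^5*7^1*229^1*331^1*9041^1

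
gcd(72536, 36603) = 1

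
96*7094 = 681024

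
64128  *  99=6348672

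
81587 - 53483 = 28104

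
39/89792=39/89792= 0.00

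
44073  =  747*59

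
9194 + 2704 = 11898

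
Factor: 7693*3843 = 29564199 = 3^2*7^3*61^1*157^1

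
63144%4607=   3253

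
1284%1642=1284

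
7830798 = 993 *7886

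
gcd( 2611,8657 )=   1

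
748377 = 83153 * 9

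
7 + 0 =7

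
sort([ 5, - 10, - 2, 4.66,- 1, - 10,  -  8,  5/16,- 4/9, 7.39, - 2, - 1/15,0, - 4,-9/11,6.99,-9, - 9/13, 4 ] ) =[ - 10,-10, - 9,-8,  -  4,  -  2, - 2, - 1, - 9/11,  -  9/13, - 4/9,-1/15,0, 5/16,4, 4.66,5,6.99, 7.39]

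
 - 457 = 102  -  559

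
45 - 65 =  - 20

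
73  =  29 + 44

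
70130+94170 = 164300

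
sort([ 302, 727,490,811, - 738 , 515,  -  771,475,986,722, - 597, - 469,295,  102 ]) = [ - 771 , - 738,  -  597,  -  469, 102,295,302,475,490, 515,722,727  ,  811,986] 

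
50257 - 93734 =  - 43477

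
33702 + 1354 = 35056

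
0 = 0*994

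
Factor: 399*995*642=2^1 * 3^2 * 5^1 *7^1*19^1*107^1 * 199^1 =254877210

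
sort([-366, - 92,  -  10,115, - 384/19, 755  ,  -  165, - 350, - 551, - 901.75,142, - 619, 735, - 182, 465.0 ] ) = [  -  901.75, - 619, - 551,  -  366, - 350, - 182, - 165, - 92, - 384/19, - 10, 115, 142,465.0, 735,755]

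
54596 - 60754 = -6158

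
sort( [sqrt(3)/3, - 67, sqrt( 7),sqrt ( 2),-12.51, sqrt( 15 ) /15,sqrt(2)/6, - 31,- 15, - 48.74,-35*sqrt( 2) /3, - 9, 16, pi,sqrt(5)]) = [ - 67,- 48.74, - 31, - 35*sqrt( 2 )/3,  -  15, - 12.51, - 9,sqrt(2)/6,sqrt( 15) /15,sqrt( 3) /3, sqrt( 2) , sqrt(5 ),sqrt(7), pi , 16]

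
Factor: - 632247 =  - 3^1*7^2*11^1*17^1*23^1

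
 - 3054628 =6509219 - 9563847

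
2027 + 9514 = 11541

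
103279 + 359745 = 463024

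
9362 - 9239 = 123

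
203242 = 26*7817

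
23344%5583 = 1012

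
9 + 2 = 11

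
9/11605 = 9/11605 =0.00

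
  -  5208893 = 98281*( - 53 ) 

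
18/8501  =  18/8501=0.00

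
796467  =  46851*17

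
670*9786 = 6556620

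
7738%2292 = 862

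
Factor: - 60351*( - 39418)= 2378915718 = 2^1*3^1*19709^1* 20117^1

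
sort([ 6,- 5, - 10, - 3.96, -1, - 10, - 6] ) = [ - 10 , - 10, - 6,-5,  -  3.96, - 1, 6]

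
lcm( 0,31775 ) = 0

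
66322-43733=22589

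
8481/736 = 11 + 385/736  =  11.52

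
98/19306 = 1/197  =  0.01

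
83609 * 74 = 6187066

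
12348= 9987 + 2361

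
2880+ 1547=4427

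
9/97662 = 3/32554 = 0.00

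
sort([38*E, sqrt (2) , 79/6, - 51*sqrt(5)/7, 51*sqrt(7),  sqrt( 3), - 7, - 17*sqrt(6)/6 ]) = [ - 51*sqrt ( 5 )/7, - 7, - 17*sqrt(6)/6,sqrt(2), sqrt(3) , 79/6, 38*E, 51*sqrt( 7 )]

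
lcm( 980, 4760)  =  33320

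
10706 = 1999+8707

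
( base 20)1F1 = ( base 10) 701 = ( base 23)17b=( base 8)1275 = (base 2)1010111101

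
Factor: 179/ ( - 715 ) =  - 5^(  -  1)*11^( - 1)*13^(  -  1)*179^1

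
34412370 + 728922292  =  763334662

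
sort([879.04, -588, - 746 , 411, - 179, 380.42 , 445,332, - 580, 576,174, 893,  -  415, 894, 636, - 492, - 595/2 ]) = [ - 746, - 588, - 580, - 492, - 415, - 595/2, - 179, 174, 332, 380.42,411, 445, 576, 636, 879.04, 893,894]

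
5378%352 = 98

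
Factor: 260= 2^2*5^1* 13^1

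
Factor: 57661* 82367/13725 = 4749363587/13725= 3^( - 2) * 5^( - 2 ) * 23^2 * 31^1*61^ ( - 1)*109^1*2657^1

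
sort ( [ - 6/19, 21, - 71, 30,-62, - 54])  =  [-71, - 62, - 54,-6/19,21,30 ] 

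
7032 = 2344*3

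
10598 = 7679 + 2919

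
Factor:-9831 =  -3^1*29^1*113^1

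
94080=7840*12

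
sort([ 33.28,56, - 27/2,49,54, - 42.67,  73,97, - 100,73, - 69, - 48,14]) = [ - 100, - 69, - 48, - 42.67, - 27/2, 14,33.28,  49,  54,56,73, 73, 97] 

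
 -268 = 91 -359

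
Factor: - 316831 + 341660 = 24829=7^1*3547^1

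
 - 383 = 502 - 885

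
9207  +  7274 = 16481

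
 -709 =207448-208157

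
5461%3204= 2257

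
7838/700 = 11 + 69/350 = 11.20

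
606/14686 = 303/7343 = 0.04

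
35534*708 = 25158072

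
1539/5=307+ 4/5 = 307.80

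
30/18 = 5/3 = 1.67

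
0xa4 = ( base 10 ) 164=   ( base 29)5j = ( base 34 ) 4S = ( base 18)92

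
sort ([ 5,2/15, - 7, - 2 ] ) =[ - 7, - 2, 2/15,5 ] 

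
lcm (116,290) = 580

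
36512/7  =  5216=   5216.00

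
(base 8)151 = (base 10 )105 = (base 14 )77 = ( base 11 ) 96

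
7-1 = 6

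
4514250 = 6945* 650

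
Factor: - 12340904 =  - 2^3*277^1 *5569^1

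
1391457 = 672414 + 719043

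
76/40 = 19/10 =1.90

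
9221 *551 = 5080771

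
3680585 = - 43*( -85595)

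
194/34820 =97/17410 = 0.01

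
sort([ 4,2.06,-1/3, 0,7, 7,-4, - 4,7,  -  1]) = [ - 4, - 4, - 1, - 1/3,0,2.06,4, 7,7,7 ] 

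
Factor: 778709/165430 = 2^( - 1)*5^(  -  1 )*71^(-1)*233^(-1) * 778709^1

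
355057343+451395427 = 806452770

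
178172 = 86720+91452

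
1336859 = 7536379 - 6199520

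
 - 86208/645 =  - 134 + 74/215 =- 133.66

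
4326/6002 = 2163/3001  =  0.72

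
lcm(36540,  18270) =36540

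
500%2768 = 500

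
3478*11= 38258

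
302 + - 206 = 96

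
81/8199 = 9/911 = 0.01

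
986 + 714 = 1700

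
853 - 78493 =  - 77640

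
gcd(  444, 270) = 6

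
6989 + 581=7570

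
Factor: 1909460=2^2*5^1*7^1*23^1*593^1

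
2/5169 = 2/5169 = 0.00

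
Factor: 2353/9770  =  2^( - 1 )*5^( - 1 )*13^1*181^1*977^(-1)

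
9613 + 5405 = 15018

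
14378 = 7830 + 6548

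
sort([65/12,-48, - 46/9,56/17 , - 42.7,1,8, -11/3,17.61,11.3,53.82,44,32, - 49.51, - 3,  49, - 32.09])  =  [-49.51, - 48, - 42.7, - 32.09,  -  46/9, - 11/3, - 3,1,56/17,65/12 , 8,11.3, 17.61 , 32, 44,49,53.82 ]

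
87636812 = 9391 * 9332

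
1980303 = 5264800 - 3284497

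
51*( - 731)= - 37281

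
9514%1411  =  1048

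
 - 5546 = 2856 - 8402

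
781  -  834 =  - 53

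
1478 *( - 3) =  -4434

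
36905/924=3355/84 = 39.94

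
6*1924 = 11544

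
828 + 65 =893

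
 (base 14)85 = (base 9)140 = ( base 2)1110101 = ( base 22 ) 57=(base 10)117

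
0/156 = 0 = 0.00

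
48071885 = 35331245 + 12740640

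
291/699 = 97/233= 0.42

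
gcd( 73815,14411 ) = 1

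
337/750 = 337/750 = 0.45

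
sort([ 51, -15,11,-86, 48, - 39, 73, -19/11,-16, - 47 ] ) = [ - 86,-47, - 39, -16, - 15, - 19/11, 11, 48, 51, 73 ]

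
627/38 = 33/2=16.50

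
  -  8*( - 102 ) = 816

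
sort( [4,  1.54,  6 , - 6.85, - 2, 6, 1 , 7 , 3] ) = [  -  6.85, - 2,1,1.54, 3,  4, 6, 6,7]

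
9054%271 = 111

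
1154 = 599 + 555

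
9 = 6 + 3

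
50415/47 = 50415/47  =  1072.66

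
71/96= 71/96 = 0.74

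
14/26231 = 14/26231 = 0.00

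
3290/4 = 822  +  1/2=822.50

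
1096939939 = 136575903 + 960364036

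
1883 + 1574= 3457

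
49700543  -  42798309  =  6902234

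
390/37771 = 390/37771 = 0.01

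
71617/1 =71617=71617.00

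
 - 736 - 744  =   - 1480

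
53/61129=53/61129=   0.00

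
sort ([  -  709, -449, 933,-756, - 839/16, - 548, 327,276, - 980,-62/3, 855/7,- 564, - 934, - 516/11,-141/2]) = [ - 980, - 934, - 756  , - 709,-564,-548, - 449,-141/2, - 839/16,  -  516/11, -62/3,855/7, 276,327,  933 ]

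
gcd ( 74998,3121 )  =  1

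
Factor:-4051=-4051^1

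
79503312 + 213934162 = 293437474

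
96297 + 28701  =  124998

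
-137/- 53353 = 137/53353 = 0.00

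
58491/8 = 7311+3/8 = 7311.38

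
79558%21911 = 13825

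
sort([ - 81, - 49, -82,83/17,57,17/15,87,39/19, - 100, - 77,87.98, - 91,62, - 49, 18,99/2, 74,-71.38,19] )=[-100, - 91, - 82,-81,-77,-71.38,-49,  -  49,17/15,39/19, 83/17,18,19,99/2, 57 , 62,74,87,87.98]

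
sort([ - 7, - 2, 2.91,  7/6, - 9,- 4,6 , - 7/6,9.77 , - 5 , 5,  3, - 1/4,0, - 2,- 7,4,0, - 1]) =[ - 9, - 7,-7, - 5, - 4,- 2, - 2 , - 7/6, - 1, - 1/4,0, 0, 7/6,2.91,3  ,  4,  5,6, 9.77] 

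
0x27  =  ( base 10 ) 39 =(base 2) 100111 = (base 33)16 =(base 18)23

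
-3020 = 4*(- 755)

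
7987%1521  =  382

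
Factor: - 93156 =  -2^2*3^1 * 7^1*1109^1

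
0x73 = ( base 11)a5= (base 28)43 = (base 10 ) 115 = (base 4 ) 1303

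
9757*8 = 78056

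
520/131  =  520/131 = 3.97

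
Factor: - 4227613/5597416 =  - 2^(-3 )*11^( - 1)*13^1*63607^( - 1 )*325201^1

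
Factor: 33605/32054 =2^( - 1 )*5^1* 13^1*31^( - 1) = 65/62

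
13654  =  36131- 22477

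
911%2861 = 911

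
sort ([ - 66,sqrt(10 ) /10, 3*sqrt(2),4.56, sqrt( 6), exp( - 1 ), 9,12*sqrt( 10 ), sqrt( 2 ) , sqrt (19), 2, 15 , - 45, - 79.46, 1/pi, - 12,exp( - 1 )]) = [ - 79.46 , - 66, - 45, - 12, sqrt(10) /10,1/pi, exp ( - 1), exp(-1 ),sqrt( 2), 2, sqrt( 6),  3*sqrt( 2),sqrt (19),  4.56, 9, 15 , 12*sqrt( 10) ] 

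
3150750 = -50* ( - 63015 )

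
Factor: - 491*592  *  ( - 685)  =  199110320=2^4*5^1*37^1 *137^1*491^1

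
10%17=10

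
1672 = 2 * 836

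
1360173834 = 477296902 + 882876932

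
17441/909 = 17441/909 = 19.19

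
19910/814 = 905/37  =  24.46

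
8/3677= 8/3677 =0.00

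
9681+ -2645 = 7036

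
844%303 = 238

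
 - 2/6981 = -1+6979/6981 = - 0.00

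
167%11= 2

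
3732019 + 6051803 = 9783822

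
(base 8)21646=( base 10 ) 9126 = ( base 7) 35415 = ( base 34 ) 7ue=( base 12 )5346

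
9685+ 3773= 13458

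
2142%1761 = 381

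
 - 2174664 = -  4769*456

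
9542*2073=19780566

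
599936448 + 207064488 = 807000936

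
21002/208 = 10501/104 = 100.97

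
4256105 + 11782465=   16038570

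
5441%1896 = 1649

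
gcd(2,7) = 1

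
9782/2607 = 3  +  1961/2607 = 3.75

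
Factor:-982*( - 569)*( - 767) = -2^1*13^1*59^1*491^1*569^1 =- 428567386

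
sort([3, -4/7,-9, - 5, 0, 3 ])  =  [ - 9 , - 5,-4/7, 0, 3,3 ] 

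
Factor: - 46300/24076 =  - 25/13 = -  5^2*13^ ( - 1 )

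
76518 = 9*8502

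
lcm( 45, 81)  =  405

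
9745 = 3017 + 6728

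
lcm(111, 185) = 555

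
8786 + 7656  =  16442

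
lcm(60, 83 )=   4980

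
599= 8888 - 8289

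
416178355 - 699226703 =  - 283048348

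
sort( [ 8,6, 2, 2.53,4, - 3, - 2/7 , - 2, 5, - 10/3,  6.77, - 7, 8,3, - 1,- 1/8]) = [ - 7, - 10/3, - 3, - 2, - 1, - 2/7,-1/8, 2,2.53, 3,4, 5, 6,6.77, 8, 8] 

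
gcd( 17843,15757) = 7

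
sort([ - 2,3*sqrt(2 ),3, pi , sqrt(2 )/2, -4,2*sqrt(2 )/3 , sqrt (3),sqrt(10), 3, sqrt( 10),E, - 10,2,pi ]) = [ - 10, - 4, - 2,sqrt( 2)/2,2*sqrt ( 2 ) /3, sqrt (3 ),2,E, 3,3,pi , pi, sqrt(10), sqrt(10 ), 3*sqrt(2 )]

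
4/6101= 4/6101 = 0.00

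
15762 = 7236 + 8526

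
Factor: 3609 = 3^2* 401^1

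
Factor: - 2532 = -2^2*3^1*211^1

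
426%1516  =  426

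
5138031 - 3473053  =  1664978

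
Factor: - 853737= -3^1*23^1*12373^1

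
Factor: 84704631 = 3^1*11^1 * 2566807^1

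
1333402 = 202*6601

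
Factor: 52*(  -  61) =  - 2^2*13^1*61^1 = - 3172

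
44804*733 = 32841332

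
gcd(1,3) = 1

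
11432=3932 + 7500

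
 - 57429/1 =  - 57429  =  - 57429.00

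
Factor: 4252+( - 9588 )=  - 2^3*23^1*29^1 = -  5336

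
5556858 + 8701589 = 14258447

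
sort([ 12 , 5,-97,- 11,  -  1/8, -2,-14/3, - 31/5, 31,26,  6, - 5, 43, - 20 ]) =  [ - 97,-20, - 11 ,-31/5, - 5, - 14/3,  -  2, - 1/8,  5, 6,  12, 26, 31,43 ]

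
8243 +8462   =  16705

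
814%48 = 46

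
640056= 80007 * 8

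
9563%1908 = 23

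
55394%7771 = 997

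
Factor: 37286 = 2^1*103^1*181^1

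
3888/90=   43 + 1/5 = 43.20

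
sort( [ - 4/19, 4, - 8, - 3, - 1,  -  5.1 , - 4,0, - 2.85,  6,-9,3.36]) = [ - 9, - 8, - 5.1, - 4,  -  3, - 2.85,-1, - 4/19, 0, 3.36, 4,6] 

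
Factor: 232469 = 31^1*7499^1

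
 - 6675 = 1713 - 8388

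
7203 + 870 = 8073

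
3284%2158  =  1126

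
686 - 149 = 537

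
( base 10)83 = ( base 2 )1010011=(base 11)76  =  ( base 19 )47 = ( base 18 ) 4B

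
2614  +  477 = 3091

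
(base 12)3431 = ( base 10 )5797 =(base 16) 16a5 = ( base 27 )7PJ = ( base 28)7B1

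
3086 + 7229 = 10315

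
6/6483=2/2161 = 0.00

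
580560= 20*29028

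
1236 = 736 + 500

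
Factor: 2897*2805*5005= 3^1*5^2*7^1*11^2*13^1* 17^1 * 2897^1  =  40671055425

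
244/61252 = 61/15313= 0.00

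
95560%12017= 11441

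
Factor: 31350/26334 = 3^( - 1 )*5^2*7^( - 1) = 25/21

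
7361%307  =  300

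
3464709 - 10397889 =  - 6933180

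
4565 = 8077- 3512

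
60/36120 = 1/602 = 0.00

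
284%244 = 40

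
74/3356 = 37/1678 = 0.02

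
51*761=38811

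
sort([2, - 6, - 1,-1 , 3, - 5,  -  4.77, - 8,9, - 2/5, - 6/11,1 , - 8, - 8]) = [ - 8,-8, - 8,-6  ,-5, - 4.77,  -  1, - 1, - 6/11, - 2/5, 1,2,3,9] 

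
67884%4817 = 446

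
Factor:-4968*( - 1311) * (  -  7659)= - 2^3*3^6*19^1 * 23^3*37^1 = - 49883434632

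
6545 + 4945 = 11490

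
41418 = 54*767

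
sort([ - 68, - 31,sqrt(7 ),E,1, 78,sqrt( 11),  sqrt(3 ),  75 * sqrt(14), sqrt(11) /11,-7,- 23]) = [-68, - 31, - 23, - 7,sqrt( 11)/11,  1,sqrt(3), sqrt( 7 ),E,sqrt ( 11),78, 75*sqrt (14)] 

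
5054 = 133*38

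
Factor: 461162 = 2^1*13^1*17737^1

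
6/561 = 2/187 = 0.01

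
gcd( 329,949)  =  1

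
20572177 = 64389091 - 43816914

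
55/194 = 55/194 = 0.28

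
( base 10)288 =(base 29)9R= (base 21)DF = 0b100100000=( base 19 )f3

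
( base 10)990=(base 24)1h6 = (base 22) 210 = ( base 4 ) 33132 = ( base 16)3de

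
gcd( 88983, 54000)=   9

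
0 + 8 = 8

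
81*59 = 4779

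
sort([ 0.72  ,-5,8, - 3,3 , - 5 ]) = [ - 5, - 5, - 3,0.72, 3, 8 ] 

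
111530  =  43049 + 68481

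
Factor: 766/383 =2  =  2^1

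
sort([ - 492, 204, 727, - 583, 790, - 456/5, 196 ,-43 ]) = [  -  583, - 492,  -  456/5,-43, 196,204, 727,790] 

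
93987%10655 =8747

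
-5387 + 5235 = -152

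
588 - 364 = 224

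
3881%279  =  254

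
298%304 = 298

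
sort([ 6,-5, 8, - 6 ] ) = [ - 6, - 5,6, 8] 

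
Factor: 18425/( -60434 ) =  - 25/82 =- 2^(-1 )*5^2*41^(-1 )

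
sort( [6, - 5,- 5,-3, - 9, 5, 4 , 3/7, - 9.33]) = [ - 9.33, - 9, - 5, - 5, - 3, 3/7,4, 5 , 6 ] 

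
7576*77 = 583352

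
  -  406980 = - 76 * 5355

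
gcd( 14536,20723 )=23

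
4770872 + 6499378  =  11270250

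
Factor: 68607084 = 2^2*3^1*7^1 * 13^1*62827^1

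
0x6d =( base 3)11001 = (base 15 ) 74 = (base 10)109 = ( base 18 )61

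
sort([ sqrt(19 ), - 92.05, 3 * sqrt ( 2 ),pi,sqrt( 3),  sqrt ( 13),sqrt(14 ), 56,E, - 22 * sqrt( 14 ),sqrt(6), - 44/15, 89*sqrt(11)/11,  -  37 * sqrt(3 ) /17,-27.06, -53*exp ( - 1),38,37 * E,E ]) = [-92.05, - 22*sqrt(14), - 27.06, - 53 * exp( - 1) ,-37*sqrt(3)/17, - 44/15,sqrt ( 3 ),sqrt(6 ),E,E,pi, sqrt( 13),sqrt( 14),3*sqrt ( 2 ) , sqrt( 19),89*sqrt(11)/11,  38,56,37 * E] 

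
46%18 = 10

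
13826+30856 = 44682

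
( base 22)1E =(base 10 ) 36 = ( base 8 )44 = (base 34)12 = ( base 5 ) 121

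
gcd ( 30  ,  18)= 6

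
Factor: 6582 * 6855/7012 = 22559805/3506 = 2^(-1)*3^2*5^1*457^1*1097^1*1753^( - 1)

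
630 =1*630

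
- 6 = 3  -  9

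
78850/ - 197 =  - 78850/197 = - 400.25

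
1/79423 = 1/79423 = 0.00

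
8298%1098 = 612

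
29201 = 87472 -58271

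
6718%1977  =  787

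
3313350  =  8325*398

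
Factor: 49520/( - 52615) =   -  16/17 = - 2^4 * 17^ ( - 1 ) 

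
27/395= 27/395 = 0.07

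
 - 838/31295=-838/31295 = - 0.03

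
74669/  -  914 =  - 82+279/914 = - 81.69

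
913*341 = 311333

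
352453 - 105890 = 246563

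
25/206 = 25/206 = 0.12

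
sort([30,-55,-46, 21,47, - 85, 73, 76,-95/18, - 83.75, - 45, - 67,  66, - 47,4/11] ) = [ - 85 , - 83.75,- 67,-55, - 47,  -  46,-45, - 95/18,4/11,21, 30,47,66 , 73,76]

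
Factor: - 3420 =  - 2^2*3^2*5^1*19^1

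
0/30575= 0 = 0.00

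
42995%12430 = 5705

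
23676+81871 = 105547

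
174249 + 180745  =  354994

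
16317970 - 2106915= 14211055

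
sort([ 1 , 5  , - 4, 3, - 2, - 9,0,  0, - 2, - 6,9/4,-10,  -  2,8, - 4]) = [ - 10, - 9, - 6,- 4,- 4, - 2, - 2, - 2, 0,0,1, 9/4, 3, 5, 8] 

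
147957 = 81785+66172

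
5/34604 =5/34604 = 0.00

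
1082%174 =38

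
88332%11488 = 7916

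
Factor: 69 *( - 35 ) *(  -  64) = 154560 = 2^6* 3^1* 5^1*7^1*23^1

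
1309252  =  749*1748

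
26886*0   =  0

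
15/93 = 5/31 = 0.16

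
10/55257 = 10/55257= 0.00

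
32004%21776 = 10228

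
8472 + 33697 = 42169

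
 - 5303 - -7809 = 2506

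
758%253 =252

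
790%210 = 160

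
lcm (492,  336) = 13776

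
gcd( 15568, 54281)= 1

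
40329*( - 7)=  - 282303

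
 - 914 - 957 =-1871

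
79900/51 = 4700/3 = 1566.67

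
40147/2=20073 + 1/2=20073.50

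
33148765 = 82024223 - 48875458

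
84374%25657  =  7403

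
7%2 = 1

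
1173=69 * 17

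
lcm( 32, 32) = 32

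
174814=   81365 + 93449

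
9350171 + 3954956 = 13305127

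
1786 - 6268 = -4482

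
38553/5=38553/5 = 7710.60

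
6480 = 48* 135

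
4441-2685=1756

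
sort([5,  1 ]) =[1, 5] 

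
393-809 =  - 416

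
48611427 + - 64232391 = -15620964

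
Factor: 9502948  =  2^2*7^1*13^1*26107^1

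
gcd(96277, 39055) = 1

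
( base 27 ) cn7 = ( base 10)9376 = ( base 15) 2ba1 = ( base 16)24a0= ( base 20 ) 138G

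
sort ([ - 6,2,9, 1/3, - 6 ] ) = [ - 6, - 6 , 1/3, 2,9]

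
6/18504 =1/3084 =0.00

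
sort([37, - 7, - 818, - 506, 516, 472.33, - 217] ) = [ - 818,-506,-217,-7,37,472.33,516]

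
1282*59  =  75638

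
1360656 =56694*24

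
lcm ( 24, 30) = 120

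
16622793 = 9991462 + 6631331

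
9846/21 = 468+6/7 = 468.86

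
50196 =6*8366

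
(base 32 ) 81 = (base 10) 257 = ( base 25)a7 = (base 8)401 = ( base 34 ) 7j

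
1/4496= 1/4496 = 0.00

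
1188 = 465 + 723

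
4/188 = 1/47 = 0.02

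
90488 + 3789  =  94277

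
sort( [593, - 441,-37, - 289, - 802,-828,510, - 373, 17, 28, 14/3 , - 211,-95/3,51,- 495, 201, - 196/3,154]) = [-828, - 802,- 495, - 441, - 373, - 289,-211, - 196/3,-37,-95/3,  14/3,17 , 28,51, 154,  201,510 , 593 ] 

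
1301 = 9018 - 7717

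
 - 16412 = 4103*(-4 )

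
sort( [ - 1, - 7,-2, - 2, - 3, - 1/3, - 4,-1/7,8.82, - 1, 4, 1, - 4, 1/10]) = [ - 7, - 4,  -  4, - 3,  -  2, - 2, - 1, - 1, - 1/3,-1/7, 1/10,  1,4, 8.82 ] 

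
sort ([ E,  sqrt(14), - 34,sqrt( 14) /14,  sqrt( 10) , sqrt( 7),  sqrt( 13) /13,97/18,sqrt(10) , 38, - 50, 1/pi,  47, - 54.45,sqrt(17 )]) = [ -54.45, - 50, - 34,sqrt ( 14 )/14,sqrt(13)/13, 1/pi,  sqrt( 7 ),E, sqrt( 10 ),sqrt( 10),sqrt( 14 ), sqrt( 17), 97/18, 38, 47 ] 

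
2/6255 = 2/6255 = 0.00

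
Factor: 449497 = 17^1*137^1*193^1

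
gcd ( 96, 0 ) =96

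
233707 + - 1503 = 232204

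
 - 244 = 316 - 560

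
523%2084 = 523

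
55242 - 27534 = 27708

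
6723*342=2299266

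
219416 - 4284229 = -4064813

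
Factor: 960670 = 2^1*5^1* 17^1*5651^1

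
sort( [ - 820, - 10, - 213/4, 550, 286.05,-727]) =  [  -  820,- 727,-213/4, - 10, 286.05, 550 ] 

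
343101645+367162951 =710264596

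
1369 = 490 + 879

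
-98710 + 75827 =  - 22883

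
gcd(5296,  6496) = 16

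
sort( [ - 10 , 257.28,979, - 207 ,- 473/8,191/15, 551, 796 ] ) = [-207, - 473/8,- 10,191/15,257.28,  551 , 796, 979 ] 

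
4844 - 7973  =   - 3129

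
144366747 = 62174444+82192303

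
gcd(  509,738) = 1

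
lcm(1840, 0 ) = 0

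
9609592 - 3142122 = 6467470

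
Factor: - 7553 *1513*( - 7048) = 80542352072 = 2^3*7^1*13^1*17^1*83^1 * 89^1*881^1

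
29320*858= 25156560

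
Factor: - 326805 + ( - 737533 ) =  - 2^1*11^1 * 101^1 * 479^1 = - 1064338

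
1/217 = 1/217 = 0.00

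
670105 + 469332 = 1139437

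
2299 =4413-2114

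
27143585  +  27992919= 55136504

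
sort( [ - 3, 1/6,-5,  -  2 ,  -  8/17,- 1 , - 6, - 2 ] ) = [-6,  -  5, - 3, - 2, - 2, - 1, - 8/17,  1/6 ] 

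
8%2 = 0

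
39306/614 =19653/307 = 64.02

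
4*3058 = 12232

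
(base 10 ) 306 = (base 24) ci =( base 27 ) b9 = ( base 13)1A7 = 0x132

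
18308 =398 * 46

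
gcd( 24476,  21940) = 4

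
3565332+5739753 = 9305085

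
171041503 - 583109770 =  - 412068267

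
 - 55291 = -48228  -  7063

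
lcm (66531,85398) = 5721666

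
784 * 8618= 6756512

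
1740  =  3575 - 1835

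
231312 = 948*244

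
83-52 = 31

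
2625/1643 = 2625/1643 =1.60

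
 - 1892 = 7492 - 9384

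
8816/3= 8816/3 = 2938.67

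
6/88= 3/44 = 0.07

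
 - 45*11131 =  - 500895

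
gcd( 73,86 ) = 1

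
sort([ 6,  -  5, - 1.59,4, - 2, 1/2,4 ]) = [ - 5, - 2, - 1.59 , 1/2, 4,4, 6] 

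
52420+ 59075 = 111495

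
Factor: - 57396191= - 29^1*  53^1*107^1 *349^1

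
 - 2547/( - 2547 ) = 1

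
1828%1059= 769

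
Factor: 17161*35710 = 612819310 = 2^1*5^1*131^2*3571^1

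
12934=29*446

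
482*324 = 156168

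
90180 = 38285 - - 51895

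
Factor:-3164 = -2^2*7^1*113^1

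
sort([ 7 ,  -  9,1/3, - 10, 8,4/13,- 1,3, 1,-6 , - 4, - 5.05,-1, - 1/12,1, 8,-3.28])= [ - 10 , - 9, - 6, - 5.05, - 4, - 3.28,  -  1, - 1,-1/12, 4/13,1/3, 1,  1, 3,7, 8,8 ] 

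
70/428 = 35/214 = 0.16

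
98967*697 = 68979999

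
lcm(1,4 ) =4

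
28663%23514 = 5149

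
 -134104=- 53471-80633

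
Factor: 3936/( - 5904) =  - 2^1*3^ (-1)= - 2/3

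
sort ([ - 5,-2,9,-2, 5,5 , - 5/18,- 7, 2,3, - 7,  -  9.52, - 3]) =[-9.52,-7, - 7 , - 5, - 3, - 2, - 2, - 5/18,2 , 3,5 , 5, 9 ] 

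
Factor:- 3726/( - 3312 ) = 9/8 = 2^( - 3 )*3^2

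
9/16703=9/16703= 0.00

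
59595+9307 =68902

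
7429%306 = 85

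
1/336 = 1/336 = 0.00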